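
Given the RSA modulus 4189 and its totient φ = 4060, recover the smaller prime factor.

φ(n) = (p−1)(q−1) = n − (p+q) + 1, so p + q = 4189 − 4060 + 1 = 130.
p and q are the roots of t² − 130t + 4189 = 0.
Discriminant: 130² − 4·4189 = 16900 − 16756 = 144; √144 = 12.
q = (130 − 12)/2 = 59, p = (130 + 12)/2 = 71.
Check: 59 · 71 = 4189.

59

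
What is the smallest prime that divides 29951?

61

29951 is odd.
Digit sum 26, not divisible by 3.
Ends in 1: not divisible by 5.
7: 29951 = 7·4278 + 5
11: 29951 = 11·2722 + 9
13: 29951 = 13·2303 + 12
17: 29951 = 17·1761 + 14
19: 29951 = 19·1576 + 7
23: 29951 = 23·1302 + 5
29: 29951 = 29·1032 + 23
31: 29951 = 31·966 + 5
37: 29951 = 37·809 + 18
41: 29951 = 41·730 + 21
43: 29951 = 43·696 + 23
47: 29951 = 47·637 + 12
53: 29951 = 53·565 + 6
59: 29951 = 59·507 + 38
61: 29951 = 61·491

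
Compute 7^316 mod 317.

7^1 ≡ 7 (mod 317)
7^2 ≡ 7^2 = 49 ≡ 49 (mod 317)
7^4 ≡ 49^2 = 2401 ≡ 182 (mod 317)
7^8 ≡ 182^2 = 33124 ≡ 156 (mod 317)
7^16 ≡ 156^2 = 24336 ≡ 244 (mod 317)
7^32 ≡ 244^2 = 59536 ≡ 257 (mod 317)
7^64 ≡ 257^2 = 66049 ≡ 113 (mod 317)
7^128 ≡ 113^2 = 12769 ≡ 89 (mod 317)
7^256 ≡ 89^2 = 7921 ≡ 313 (mod 317)
316 = 256 + 32 + 16 + 8 + 4 in binary powers of 2.
So 7^316 ≡ 313 · 257 · 244 · 156 · 182 ≡ 1 (mod 317).
Since the result is 1, base 7 gives no evidence that 317 is composite.

1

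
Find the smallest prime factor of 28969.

28969 is odd.
Digit sum 34, not divisible by 3.
Ends in 9: not divisible by 5.
7: 28969 = 7·4138 + 3
11: 28969 = 11·2633 + 6
13: 28969 = 13·2228 + 5
17: 28969 = 17·1704 + 1
19: 28969 = 19·1524 + 13
23: 28969 = 23·1259 + 12
29: 28969 = 29·998 + 27
31: 28969 = 31·934 + 15
37: 28969 = 37·782 + 35
41: 28969 = 41·706 + 23
43: 28969 = 43·673 + 30
47: 28969 = 47·616 + 17
53: 28969 = 53·546 + 31
59: 28969 = 59·491

59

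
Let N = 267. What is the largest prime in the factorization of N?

267 = 3 · 89
89 is prime.
So 267 = 3 · 89; the largest prime factor is 89.

89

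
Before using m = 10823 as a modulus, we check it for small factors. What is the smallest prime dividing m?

79

10823 is odd.
Digit sum 14, not divisible by 3.
Ends in 3: not divisible by 5.
7: 10823 = 7·1546 + 1
11: 10823 = 11·983 + 10
13: 10823 = 13·832 + 7
17: 10823 = 17·636 + 11
19: 10823 = 19·569 + 12
23: 10823 = 23·470 + 13
29: 10823 = 29·373 + 6
31: 10823 = 31·349 + 4
37: 10823 = 37·292 + 19
41: 10823 = 41·263 + 40
43: 10823 = 43·251 + 30
47: 10823 = 47·230 + 13
53: 10823 = 53·204 + 11
59: 10823 = 59·183 + 26
61: 10823 = 61·177 + 26
67: 10823 = 67·161 + 36
71: 10823 = 71·152 + 31
73: 10823 = 73·148 + 19
79: 10823 = 79·137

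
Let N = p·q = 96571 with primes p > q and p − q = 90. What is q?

Since p = q + 90, we have 96571 = q(q + 90), so q² + 90q − 96571 = 0.
Discriminant: 90² + 4·96571 = 8100 + 386284 = 394384; √394384 = 628.
q = (−90 + 628)/2 = 269, and p = q + 90 = 359.
Check: 269 · 359 = 96571.

269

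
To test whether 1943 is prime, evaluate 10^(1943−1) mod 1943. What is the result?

992

10^1 ≡ 10 (mod 1943)
10^2 ≡ 10^2 = 100 ≡ 100 (mod 1943)
10^4 ≡ 100^2 = 10000 ≡ 285 (mod 1943)
10^8 ≡ 285^2 = 81225 ≡ 1562 (mod 1943)
10^16 ≡ 1562^2 = 2439844 ≡ 1379 (mod 1943)
10^32 ≡ 1379^2 = 1901641 ≡ 1387 (mod 1943)
10^64 ≡ 1387^2 = 1923769 ≡ 199 (mod 1943)
10^128 ≡ 199^2 = 39601 ≡ 741 (mod 1943)
10^256 ≡ 741^2 = 549081 ≡ 1155 (mod 1943)
10^512 ≡ 1155^2 = 1334025 ≡ 1127 (mod 1943)
10^1024 ≡ 1127^2 = 1270129 ≡ 1350 (mod 1943)
1942 = 1024 + 512 + 256 + 128 + 16 + 4 + 2 in binary powers of 2.
So 10^1942 ≡ 1350 · 1127 · 1155 · 741 · 1379 · 285 · 100 ≡ 992 (mod 1943).
Since 992 ≠ 1, base 10 is a Fermat witness: 1943 is composite.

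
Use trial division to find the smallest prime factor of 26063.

67

26063 is odd.
Digit sum 17, not divisible by 3.
Ends in 3: not divisible by 5.
7: 26063 = 7·3723 + 2
11: 26063 = 11·2369 + 4
13: 26063 = 13·2004 + 11
17: 26063 = 17·1533 + 2
19: 26063 = 19·1371 + 14
23: 26063 = 23·1133 + 4
29: 26063 = 29·898 + 21
31: 26063 = 31·840 + 23
37: 26063 = 37·704 + 15
41: 26063 = 41·635 + 28
43: 26063 = 43·606 + 5
47: 26063 = 47·554 + 25
53: 26063 = 53·491 + 40
59: 26063 = 59·441 + 44
61: 26063 = 61·427 + 16
67: 26063 = 67·389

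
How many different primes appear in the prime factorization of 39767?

39767 = 7 · 5681
5681 = 13 · 437
437 = 19 · 23
39767 = 7 · 13 · 19 · 23, which has 4 distinct prime factors.

4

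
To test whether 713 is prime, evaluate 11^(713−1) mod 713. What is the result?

11^1 ≡ 11 (mod 713)
11^2 ≡ 11^2 = 121 ≡ 121 (mod 713)
11^4 ≡ 121^2 = 14641 ≡ 381 (mod 713)
11^8 ≡ 381^2 = 145161 ≡ 422 (mod 713)
11^16 ≡ 422^2 = 178084 ≡ 547 (mod 713)
11^32 ≡ 547^2 = 299209 ≡ 462 (mod 713)
11^64 ≡ 462^2 = 213444 ≡ 257 (mod 713)
11^128 ≡ 257^2 = 66049 ≡ 453 (mod 713)
11^256 ≡ 453^2 = 205209 ≡ 578 (mod 713)
11^512 ≡ 578^2 = 334084 ≡ 400 (mod 713)
712 = 512 + 128 + 64 + 8 in binary powers of 2.
So 11^712 ≡ 400 · 453 · 257 · 422 ≡ 514 (mod 713).
Since 514 ≠ 1, base 11 is a Fermat witness: 713 is composite.

514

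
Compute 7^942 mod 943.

7^1 ≡ 7 (mod 943)
7^2 ≡ 7^2 = 49 ≡ 49 (mod 943)
7^4 ≡ 49^2 = 2401 ≡ 515 (mod 943)
7^8 ≡ 515^2 = 265225 ≡ 242 (mod 943)
7^16 ≡ 242^2 = 58564 ≡ 98 (mod 943)
7^32 ≡ 98^2 = 9604 ≡ 174 (mod 943)
7^64 ≡ 174^2 = 30276 ≡ 100 (mod 943)
7^128 ≡ 100^2 = 10000 ≡ 570 (mod 943)
7^256 ≡ 570^2 = 324900 ≡ 508 (mod 943)
7^512 ≡ 508^2 = 258064 ≡ 625 (mod 943)
942 = 512 + 256 + 128 + 32 + 8 + 4 + 2 in binary powers of 2.
So 7^942 ≡ 625 · 508 · 570 · 174 · 242 · 515 · 49 ≡ 156 (mod 943).
Since 156 ≠ 1, base 7 is a Fermat witness: 943 is composite.

156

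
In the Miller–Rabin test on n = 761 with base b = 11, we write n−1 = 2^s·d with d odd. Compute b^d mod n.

62

761 − 1 = 760 = 2^3 · 95, so d = 95.
11^1 ≡ 11 (mod 761)
11^2 ≡ 11^2 = 121 ≡ 121 (mod 761)
11^4 ≡ 121^2 = 14641 ≡ 182 (mod 761)
11^8 ≡ 182^2 = 33124 ≡ 401 (mod 761)
11^16 ≡ 401^2 = 160801 ≡ 230 (mod 761)
11^32 ≡ 230^2 = 52900 ≡ 391 (mod 761)
11^64 ≡ 391^2 = 152881 ≡ 681 (mod 761)
95 = 64 + 16 + 8 + 4 + 2 + 1 in binary powers of 2.
So 11^95 ≡ 681 · 230 · 401 · 182 · 121 · 11 ≡ 62 (mod 761).
Squaring chain: 62 → 39 → 760; reaches −1, so base 11 does not prove 761 composite.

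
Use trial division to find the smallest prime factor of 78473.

78473 is odd.
Digit sum 29, not divisible by 3.
Ends in 3: not divisible by 5.
7: 78473 = 7·11210 + 3
11: 78473 = 11·7133 + 10
13: 78473 = 13·6036 + 5
17: 78473 = 17·4616 + 1
19: 78473 = 19·4130 + 3
23: 78473 = 23·3411 + 20
29: 78473 = 29·2705 + 28
31: 78473 = 31·2531 + 12
37: 78473 = 37·2120 + 33
41: 78473 = 41·1913 + 40
43: 78473 = 43·1824 + 41
47: 78473 = 47·1669 + 30
53: 78473 = 53·1480 + 33
59: 78473 = 59·1330 + 3
61: 78473 = 61·1286 + 27
67: 78473 = 67·1171 + 16
71: 78473 = 71·1105 + 18
73: 78473 = 73·1074 + 71
79: 78473 = 79·993 + 26
83: 78473 = 83·945 + 38
89: 78473 = 89·881 + 64
97: 78473 = 97·809

97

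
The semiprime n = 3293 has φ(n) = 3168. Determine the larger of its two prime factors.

89

φ(n) = (p−1)(q−1) = n − (p+q) + 1, so p + q = 3293 − 3168 + 1 = 126.
p and q are the roots of t² − 126t + 3293 = 0.
Discriminant: 126² − 4·3293 = 15876 − 13172 = 2704; √2704 = 52.
q = (126 − 52)/2 = 37, p = (126 + 52)/2 = 89.
Check: 37 · 89 = 3293.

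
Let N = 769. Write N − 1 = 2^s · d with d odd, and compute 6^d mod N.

216

769 − 1 = 768 = 2^8 · 3, so d = 3.
6^1 ≡ 6 (mod 769)
6^2 ≡ 6^2 = 36 ≡ 36 (mod 769)
3 = 2 + 1 in binary powers of 2.
So 6^3 ≡ 36 · 6 ≡ 216 (mod 769).
Squaring chain: 216 → 516 → 182 → 57 → 173 → 707 → 768 → 1; reaches −1, so base 6 does not prove 769 composite.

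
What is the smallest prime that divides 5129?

5129 is odd.
Digit sum 17, not divisible by 3.
Ends in 9: not divisible by 5.
7: 5129 = 7·732 + 5
11: 5129 = 11·466 + 3
13: 5129 = 13·394 + 7
17: 5129 = 17·301 + 12
19: 5129 = 19·269 + 18
23: 5129 = 23·223

23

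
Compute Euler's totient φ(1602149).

Factor: 1602149 = 83 · 97 · 199.
φ(1602149) = (83−1) · (97−1) · (199−1) = 82 · 96 · 198 = 1558656.

1558656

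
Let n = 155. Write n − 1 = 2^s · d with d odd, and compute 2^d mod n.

155 − 1 = 154 = 2^1 · 77, so d = 77.
2^1 ≡ 2 (mod 155)
2^2 ≡ 2^2 = 4 ≡ 4 (mod 155)
2^4 ≡ 4^2 = 16 ≡ 16 (mod 155)
2^8 ≡ 16^2 = 256 ≡ 101 (mod 155)
2^16 ≡ 101^2 = 10201 ≡ 126 (mod 155)
2^32 ≡ 126^2 = 15876 ≡ 66 (mod 155)
2^64 ≡ 66^2 = 4356 ≡ 16 (mod 155)
77 = 64 + 8 + 4 + 1 in binary powers of 2.
So 2^77 ≡ 16 · 101 · 16 · 2 ≡ 97 (mod 155).
Squaring chain: 97; never reaches −1, so base 2 is a Miller–Rabin witness that 155 is composite.

97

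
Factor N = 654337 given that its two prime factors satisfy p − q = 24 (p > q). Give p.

Since p = q + 24, we have 654337 = q(q + 24), so q² + 24q − 654337 = 0.
Discriminant: 24² + 4·654337 = 576 + 2617348 = 2617924; √2617924 = 1618.
q = (−24 + 1618)/2 = 797, and p = q + 24 = 821.
Check: 797 · 821 = 654337.

821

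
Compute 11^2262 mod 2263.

11^1 ≡ 11 (mod 2263)
11^2 ≡ 11^2 = 121 ≡ 121 (mod 2263)
11^4 ≡ 121^2 = 14641 ≡ 1063 (mod 2263)
11^8 ≡ 1063^2 = 1129969 ≡ 732 (mod 2263)
11^16 ≡ 732^2 = 535824 ≡ 1756 (mod 2263)
11^32 ≡ 1756^2 = 3083536 ≡ 1330 (mod 2263)
11^64 ≡ 1330^2 = 1768900 ≡ 1497 (mod 2263)
11^128 ≡ 1497^2 = 2241009 ≡ 639 (mod 2263)
11^256 ≡ 639^2 = 408321 ≡ 981 (mod 2263)
11^512 ≡ 981^2 = 962361 ≡ 586 (mod 2263)
11^1024 ≡ 586^2 = 343396 ≡ 1683 (mod 2263)
11^2048 ≡ 1683^2 = 2832489 ≡ 1476 (mod 2263)
2262 = 2048 + 128 + 64 + 16 + 4 + 2 in binary powers of 2.
So 11^2262 ≡ 1476 · 639 · 1497 · 1756 · 1063 · 121 ≡ 2093 (mod 2263).
Since 2093 ≠ 1, base 11 is a Fermat witness: 2263 is composite.

2093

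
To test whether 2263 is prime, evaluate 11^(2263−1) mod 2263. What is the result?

2093

11^1 ≡ 11 (mod 2263)
11^2 ≡ 11^2 = 121 ≡ 121 (mod 2263)
11^4 ≡ 121^2 = 14641 ≡ 1063 (mod 2263)
11^8 ≡ 1063^2 = 1129969 ≡ 732 (mod 2263)
11^16 ≡ 732^2 = 535824 ≡ 1756 (mod 2263)
11^32 ≡ 1756^2 = 3083536 ≡ 1330 (mod 2263)
11^64 ≡ 1330^2 = 1768900 ≡ 1497 (mod 2263)
11^128 ≡ 1497^2 = 2241009 ≡ 639 (mod 2263)
11^256 ≡ 639^2 = 408321 ≡ 981 (mod 2263)
11^512 ≡ 981^2 = 962361 ≡ 586 (mod 2263)
11^1024 ≡ 586^2 = 343396 ≡ 1683 (mod 2263)
11^2048 ≡ 1683^2 = 2832489 ≡ 1476 (mod 2263)
2262 = 2048 + 128 + 64 + 16 + 4 + 2 in binary powers of 2.
So 11^2262 ≡ 1476 · 639 · 1497 · 1756 · 1063 · 121 ≡ 2093 (mod 2263).
Since 2093 ≠ 1, base 11 is a Fermat witness: 2263 is composite.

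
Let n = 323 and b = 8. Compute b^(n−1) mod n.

8^1 ≡ 8 (mod 323)
8^2 ≡ 8^2 = 64 ≡ 64 (mod 323)
8^4 ≡ 64^2 = 4096 ≡ 220 (mod 323)
8^8 ≡ 220^2 = 48400 ≡ 273 (mod 323)
8^16 ≡ 273^2 = 74529 ≡ 239 (mod 323)
8^32 ≡ 239^2 = 57121 ≡ 273 (mod 323)
8^64 ≡ 273^2 = 74529 ≡ 239 (mod 323)
8^128 ≡ 239^2 = 57121 ≡ 273 (mod 323)
8^256 ≡ 273^2 = 74529 ≡ 239 (mod 323)
322 = 256 + 64 + 2 in binary powers of 2.
So 8^322 ≡ 239 · 239 · 64 ≡ 30 (mod 323).
Since 30 ≠ 1, base 8 is a Fermat witness: 323 is composite.

30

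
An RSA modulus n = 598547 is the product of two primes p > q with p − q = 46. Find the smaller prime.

Since p = q + 46, we have 598547 = q(q + 46), so q² + 46q − 598547 = 0.
Discriminant: 46² + 4·598547 = 2116 + 2394188 = 2396304; √2396304 = 1548.
q = (−46 + 1548)/2 = 751, and p = q + 46 = 797.
Check: 751 · 797 = 598547.

751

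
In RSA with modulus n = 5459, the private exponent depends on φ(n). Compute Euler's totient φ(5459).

Factor: 5459 = 53 · 103.
φ(5459) = (53−1) · (103−1) = 52 · 102 = 5304.

5304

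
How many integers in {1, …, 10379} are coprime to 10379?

10176

Factor: 10379 = 97 · 107.
φ(10379) = (97−1) · (107−1) = 96 · 106 = 10176.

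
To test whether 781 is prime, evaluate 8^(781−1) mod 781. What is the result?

375

8^1 ≡ 8 (mod 781)
8^2 ≡ 8^2 = 64 ≡ 64 (mod 781)
8^4 ≡ 64^2 = 4096 ≡ 191 (mod 781)
8^8 ≡ 191^2 = 36481 ≡ 555 (mod 781)
8^16 ≡ 555^2 = 308025 ≡ 311 (mod 781)
8^32 ≡ 311^2 = 96721 ≡ 658 (mod 781)
8^64 ≡ 658^2 = 432964 ≡ 290 (mod 781)
8^128 ≡ 290^2 = 84100 ≡ 533 (mod 781)
8^256 ≡ 533^2 = 284089 ≡ 586 (mod 781)
8^512 ≡ 586^2 = 343396 ≡ 537 (mod 781)
780 = 512 + 256 + 8 + 4 in binary powers of 2.
So 8^780 ≡ 537 · 586 · 555 · 191 ≡ 375 (mod 781).
Since 375 ≠ 1, base 8 is a Fermat witness: 781 is composite.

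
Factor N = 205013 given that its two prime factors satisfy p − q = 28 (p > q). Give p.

467

Since p = q + 28, we have 205013 = q(q + 28), so q² + 28q − 205013 = 0.
Discriminant: 28² + 4·205013 = 784 + 820052 = 820836; √820836 = 906.
q = (−28 + 906)/2 = 439, and p = q + 28 = 467.
Check: 439 · 467 = 205013.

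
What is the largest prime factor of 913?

83

913 = 11 · 83
83 is prime.
So 913 = 11 · 83; the largest prime factor is 83.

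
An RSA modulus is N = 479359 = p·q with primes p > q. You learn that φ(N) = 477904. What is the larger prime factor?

φ(n) = (p−1)(q−1) = n − (p+q) + 1, so p + q = 479359 − 477904 + 1 = 1456.
p and q are the roots of t² − 1456t + 479359 = 0.
Discriminant: 1456² − 4·479359 = 2119936 − 1917436 = 202500; √202500 = 450.
q = (1456 − 450)/2 = 503, p = (1456 + 450)/2 = 953.
Check: 503 · 953 = 479359.

953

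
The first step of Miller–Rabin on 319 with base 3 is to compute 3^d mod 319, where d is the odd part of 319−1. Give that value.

319 − 1 = 318 = 2^1 · 159, so d = 159.
3^1 ≡ 3 (mod 319)
3^2 ≡ 3^2 = 9 ≡ 9 (mod 319)
3^4 ≡ 9^2 = 81 ≡ 81 (mod 319)
3^8 ≡ 81^2 = 6561 ≡ 181 (mod 319)
3^16 ≡ 181^2 = 32761 ≡ 223 (mod 319)
3^32 ≡ 223^2 = 49729 ≡ 284 (mod 319)
3^64 ≡ 284^2 = 80656 ≡ 268 (mod 319)
3^128 ≡ 268^2 = 71824 ≡ 49 (mod 319)
159 = 128 + 16 + 8 + 4 + 2 + 1 in binary powers of 2.
So 3^159 ≡ 49 · 223 · 181 · 81 · 9 · 3 ≡ 279 (mod 319).
Squaring chain: 279; never reaches −1, so base 3 is a Miller–Rabin witness that 319 is composite.

279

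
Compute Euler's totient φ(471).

Factor: 471 = 3 · 157.
φ(471) = (3−1) · (157−1) = 2 · 156 = 312.

312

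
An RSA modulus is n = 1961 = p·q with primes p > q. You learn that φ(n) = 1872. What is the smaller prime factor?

37

φ(n) = (p−1)(q−1) = n − (p+q) + 1, so p + q = 1961 − 1872 + 1 = 90.
p and q are the roots of t² − 90t + 1961 = 0.
Discriminant: 90² − 4·1961 = 8100 − 7844 = 256; √256 = 16.
q = (90 − 16)/2 = 37, p = (90 + 16)/2 = 53.
Check: 37 · 53 = 1961.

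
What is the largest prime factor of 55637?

59

55637 = 23 · 2419
2419 = 41 · 59
59 is prime.
So 55637 = 23 · 41 · 59; the largest prime factor is 59.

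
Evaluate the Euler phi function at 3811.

Factor: 3811 = 37 · 103.
φ(3811) = (37−1) · (103−1) = 36 · 102 = 3672.

3672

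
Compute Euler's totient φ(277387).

Factor: 277387 = 11 · 151 · 167.
φ(277387) = (11−1) · (151−1) · (167−1) = 10 · 150 · 166 = 249000.

249000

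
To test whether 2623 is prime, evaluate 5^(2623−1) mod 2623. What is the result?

5^1 ≡ 5 (mod 2623)
5^2 ≡ 5^2 = 25 ≡ 25 (mod 2623)
5^4 ≡ 25^2 = 625 ≡ 625 (mod 2623)
5^8 ≡ 625^2 = 390625 ≡ 2421 (mod 2623)
5^16 ≡ 2421^2 = 5861241 ≡ 1459 (mod 2623)
5^32 ≡ 1459^2 = 2128681 ≡ 1428 (mod 2623)
5^64 ≡ 1428^2 = 2039184 ≡ 1113 (mod 2623)
5^128 ≡ 1113^2 = 1238769 ≡ 713 (mod 2623)
5^256 ≡ 713^2 = 508369 ≡ 2130 (mod 2623)
5^512 ≡ 2130^2 = 4536900 ≡ 1733 (mod 2623)
5^1024 ≡ 1733^2 = 3003289 ≡ 2577 (mod 2623)
5^2048 ≡ 2577^2 = 6640929 ≡ 2116 (mod 2623)
2622 = 2048 + 512 + 32 + 16 + 8 + 4 + 2 in binary powers of 2.
So 5^2622 ≡ 2116 · 1733 · 1428 · 1459 · 2421 · 625 · 25 ≡ 1301 (mod 2623).
Since 1301 ≠ 1, base 5 is a Fermat witness: 2623 is composite.

1301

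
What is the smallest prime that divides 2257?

2257 is odd.
Digit sum 16, not divisible by 3.
Ends in 7: not divisible by 5.
7: 2257 = 7·322 + 3
11: 2257 = 11·205 + 2
13: 2257 = 13·173 + 8
17: 2257 = 17·132 + 13
19: 2257 = 19·118 + 15
23: 2257 = 23·98 + 3
29: 2257 = 29·77 + 24
31: 2257 = 31·72 + 25
37: 2257 = 37·61

37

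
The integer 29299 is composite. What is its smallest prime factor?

83

29299 is odd.
Digit sum 31, not divisible by 3.
Ends in 9: not divisible by 5.
7: 29299 = 7·4185 + 4
11: 29299 = 11·2663 + 6
13: 29299 = 13·2253 + 10
17: 29299 = 17·1723 + 8
19: 29299 = 19·1542 + 1
23: 29299 = 23·1273 + 20
29: 29299 = 29·1010 + 9
31: 29299 = 31·945 + 4
37: 29299 = 37·791 + 32
41: 29299 = 41·714 + 25
43: 29299 = 43·681 + 16
47: 29299 = 47·623 + 18
53: 29299 = 53·552 + 43
59: 29299 = 59·496 + 35
61: 29299 = 61·480 + 19
67: 29299 = 67·437 + 20
71: 29299 = 71·412 + 47
73: 29299 = 73·401 + 26
79: 29299 = 79·370 + 69
83: 29299 = 83·353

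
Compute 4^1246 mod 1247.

1

4^1 ≡ 4 (mod 1247)
4^2 ≡ 4^2 = 16 ≡ 16 (mod 1247)
4^4 ≡ 16^2 = 256 ≡ 256 (mod 1247)
4^8 ≡ 256^2 = 65536 ≡ 692 (mod 1247)
4^16 ≡ 692^2 = 478864 ≡ 16 (mod 1247)
4^32 ≡ 16^2 = 256 ≡ 256 (mod 1247)
4^64 ≡ 256^2 = 65536 ≡ 692 (mod 1247)
4^128 ≡ 692^2 = 478864 ≡ 16 (mod 1247)
4^256 ≡ 16^2 = 256 ≡ 256 (mod 1247)
4^512 ≡ 256^2 = 65536 ≡ 692 (mod 1247)
4^1024 ≡ 692^2 = 478864 ≡ 16 (mod 1247)
1246 = 1024 + 128 + 64 + 16 + 8 + 4 + 2 in binary powers of 2.
So 4^1246 ≡ 16 · 16 · 692 · 16 · 692 · 256 · 16 ≡ 1 (mod 1247).
Since the result is 1, base 4 gives no evidence that 1247 is composite.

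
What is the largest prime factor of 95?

19

95 = 5 · 19
19 is prime.
So 95 = 5 · 19; the largest prime factor is 19.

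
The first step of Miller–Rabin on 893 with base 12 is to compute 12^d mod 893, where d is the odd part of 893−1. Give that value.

893 − 1 = 892 = 2^2 · 223, so d = 223.
12^1 ≡ 12 (mod 893)
12^2 ≡ 12^2 = 144 ≡ 144 (mod 893)
12^4 ≡ 144^2 = 20736 ≡ 197 (mod 893)
12^8 ≡ 197^2 = 38809 ≡ 410 (mod 893)
12^16 ≡ 410^2 = 168100 ≡ 216 (mod 893)
12^32 ≡ 216^2 = 46656 ≡ 220 (mod 893)
12^64 ≡ 220^2 = 48400 ≡ 178 (mod 893)
12^128 ≡ 178^2 = 31684 ≡ 429 (mod 893)
223 = 128 + 64 + 16 + 8 + 4 + 2 + 1 in binary powers of 2.
So 12^223 ≡ 429 · 178 · 216 · 410 · 197 · 144 · 12 ≡ 639 (mod 893).
Squaring chain: 639 → 220; never reaches −1, so base 12 is a Miller–Rabin witness that 893 is composite.

639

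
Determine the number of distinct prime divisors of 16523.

16523 = 13 · 1271
1271 = 31 · 41
16523 = 13 · 31 · 41, which has 3 distinct prime factors.

3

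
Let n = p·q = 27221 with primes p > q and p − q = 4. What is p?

167

Since p = q + 4, we have 27221 = q(q + 4), so q² + 4q − 27221 = 0.
Discriminant: 4² + 4·27221 = 16 + 108884 = 108900; √108900 = 330.
q = (−4 + 330)/2 = 163, and p = q + 4 = 167.
Check: 163 · 167 = 27221.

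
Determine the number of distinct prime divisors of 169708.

5

169708 = 2^2 · 42427
42427 = 7 · 6061
6061 = 11 · 551
551 = 19 · 29
169708 = 2^2 · 7 · 11 · 19 · 29, which has 5 distinct prime factors.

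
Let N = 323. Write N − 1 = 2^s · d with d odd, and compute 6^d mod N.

244

323 − 1 = 322 = 2^1 · 161, so d = 161.
6^1 ≡ 6 (mod 323)
6^2 ≡ 6^2 = 36 ≡ 36 (mod 323)
6^4 ≡ 36^2 = 1296 ≡ 4 (mod 323)
6^8 ≡ 4^2 = 16 ≡ 16 (mod 323)
6^16 ≡ 16^2 = 256 ≡ 256 (mod 323)
6^32 ≡ 256^2 = 65536 ≡ 290 (mod 323)
6^64 ≡ 290^2 = 84100 ≡ 120 (mod 323)
6^128 ≡ 120^2 = 14400 ≡ 188 (mod 323)
161 = 128 + 32 + 1 in binary powers of 2.
So 6^161 ≡ 188 · 290 · 6 ≡ 244 (mod 323).
Squaring chain: 244; never reaches −1, so base 6 is a Miller–Rabin witness that 323 is composite.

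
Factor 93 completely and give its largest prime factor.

93 = 3 · 31
31 is prime.
So 93 = 3 · 31; the largest prime factor is 31.

31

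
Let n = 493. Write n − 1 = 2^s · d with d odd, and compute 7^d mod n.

493 − 1 = 492 = 2^2 · 123, so d = 123.
7^1 ≡ 7 (mod 493)
7^2 ≡ 7^2 = 49 ≡ 49 (mod 493)
7^4 ≡ 49^2 = 2401 ≡ 429 (mod 493)
7^8 ≡ 429^2 = 184041 ≡ 152 (mod 493)
7^16 ≡ 152^2 = 23104 ≡ 426 (mod 493)
7^32 ≡ 426^2 = 181476 ≡ 52 (mod 493)
7^64 ≡ 52^2 = 2704 ≡ 239 (mod 493)
123 = 64 + 32 + 16 + 8 + 2 + 1 in binary powers of 2.
So 7^123 ≡ 239 · 52 · 426 · 152 · 49 · 7 ≡ 371 (mod 493).
Squaring chain: 371 → 94; never reaches −1, so base 7 is a Miller–Rabin witness that 493 is composite.

371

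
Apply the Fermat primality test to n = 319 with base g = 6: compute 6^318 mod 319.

6^1 ≡ 6 (mod 319)
6^2 ≡ 6^2 = 36 ≡ 36 (mod 319)
6^4 ≡ 36^2 = 1296 ≡ 20 (mod 319)
6^8 ≡ 20^2 = 400 ≡ 81 (mod 319)
6^16 ≡ 81^2 = 6561 ≡ 181 (mod 319)
6^32 ≡ 181^2 = 32761 ≡ 223 (mod 319)
6^64 ≡ 223^2 = 49729 ≡ 284 (mod 319)
6^128 ≡ 284^2 = 80656 ≡ 268 (mod 319)
6^256 ≡ 268^2 = 71824 ≡ 49 (mod 319)
318 = 256 + 32 + 16 + 8 + 4 + 2 in binary powers of 2.
So 6^318 ≡ 49 · 223 · 181 · 81 · 20 · 36 ≡ 103 (mod 319).
Since 103 ≠ 1, base 6 is a Fermat witness: 319 is composite.

103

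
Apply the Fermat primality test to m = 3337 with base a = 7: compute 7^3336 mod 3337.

7^1 ≡ 7 (mod 3337)
7^2 ≡ 7^2 = 49 ≡ 49 (mod 3337)
7^4 ≡ 49^2 = 2401 ≡ 2401 (mod 3337)
7^8 ≡ 2401^2 = 5764801 ≡ 1802 (mod 3337)
7^16 ≡ 1802^2 = 3247204 ≡ 303 (mod 3337)
7^32 ≡ 303^2 = 91809 ≡ 1710 (mod 3337)
7^64 ≡ 1710^2 = 2924100 ≡ 888 (mod 3337)
7^128 ≡ 888^2 = 788544 ≡ 1012 (mod 3337)
7^256 ≡ 1012^2 = 1024144 ≡ 3022 (mod 3337)
7^512 ≡ 3022^2 = 9132484 ≡ 2452 (mod 3337)
7^1024 ≡ 2452^2 = 6012304 ≡ 2367 (mod 3337)
7^2048 ≡ 2367^2 = 5602689 ≡ 3203 (mod 3337)
3336 = 2048 + 1024 + 256 + 8 in binary powers of 2.
So 7^3336 ≡ 3203 · 2367 · 3022 · 1802 ≡ 2028 (mod 3337).
Since 2028 ≠ 1, base 7 is a Fermat witness: 3337 is composite.

2028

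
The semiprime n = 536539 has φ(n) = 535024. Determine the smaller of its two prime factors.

φ(n) = (p−1)(q−1) = n − (p+q) + 1, so p + q = 536539 − 535024 + 1 = 1516.
p and q are the roots of t² − 1516t + 536539 = 0.
Discriminant: 1516² − 4·536539 = 2298256 − 2146156 = 152100; √152100 = 390.
q = (1516 − 390)/2 = 563, p = (1516 + 390)/2 = 953.
Check: 563 · 953 = 536539.

563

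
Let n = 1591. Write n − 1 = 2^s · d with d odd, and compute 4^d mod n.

471

1591 − 1 = 1590 = 2^1 · 795, so d = 795.
4^1 ≡ 4 (mod 1591)
4^2 ≡ 4^2 = 16 ≡ 16 (mod 1591)
4^4 ≡ 16^2 = 256 ≡ 256 (mod 1591)
4^8 ≡ 256^2 = 65536 ≡ 305 (mod 1591)
4^16 ≡ 305^2 = 93025 ≡ 747 (mod 1591)
4^32 ≡ 747^2 = 558009 ≡ 1159 (mod 1591)
4^64 ≡ 1159^2 = 1343281 ≡ 477 (mod 1591)
4^128 ≡ 477^2 = 227529 ≡ 16 (mod 1591)
4^256 ≡ 16^2 = 256 ≡ 256 (mod 1591)
4^512 ≡ 256^2 = 65536 ≡ 305 (mod 1591)
795 = 512 + 256 + 16 + 8 + 2 + 1 in binary powers of 2.
So 4^795 ≡ 305 · 256 · 747 · 305 · 16 · 4 ≡ 471 (mod 1591).
Squaring chain: 471; never reaches −1, so base 4 is a Miller–Rabin witness that 1591 is composite.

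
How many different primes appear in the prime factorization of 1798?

3

1798 = 2 · 899
899 = 29 · 31
1798 = 2 · 29 · 31, which has 3 distinct prime factors.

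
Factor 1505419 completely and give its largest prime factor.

1505419 = 23 · 65453
65453 = 29 · 2257
2257 = 37 · 61
61 is prime.
So 1505419 = 23 · 29 · 37 · 61; the largest prime factor is 61.

61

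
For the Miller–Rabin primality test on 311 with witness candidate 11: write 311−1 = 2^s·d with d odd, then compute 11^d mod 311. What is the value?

311 − 1 = 310 = 2^1 · 155, so d = 155.
11^1 ≡ 11 (mod 311)
11^2 ≡ 11^2 = 121 ≡ 121 (mod 311)
11^4 ≡ 121^2 = 14641 ≡ 24 (mod 311)
11^8 ≡ 24^2 = 576 ≡ 265 (mod 311)
11^16 ≡ 265^2 = 70225 ≡ 250 (mod 311)
11^32 ≡ 250^2 = 62500 ≡ 300 (mod 311)
11^64 ≡ 300^2 = 90000 ≡ 121 (mod 311)
11^128 ≡ 121^2 = 14641 ≡ 24 (mod 311)
155 = 128 + 16 + 8 + 2 + 1 in binary powers of 2.
So 11^155 ≡ 24 · 250 · 265 · 121 · 11 ≡ 310 (mod 311).
Since 11^d ≡ 310 (mod 311), base 11 does not prove 311 composite.

310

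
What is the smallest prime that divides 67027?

67027 is odd.
Digit sum 22, not divisible by 3.
Ends in 7: not divisible by 5.
7: 67027 = 7·9575 + 2
11: 67027 = 11·6093 + 4
13: 67027 = 13·5155 + 12
17: 67027 = 17·3942 + 13
19: 67027 = 19·3527 + 14
23: 67027 = 23·2914 + 5
29: 67027 = 29·2311 + 8
31: 67027 = 31·2162 + 5
37: 67027 = 37·1811 + 20
41: 67027 = 41·1634 + 33
43: 67027 = 43·1558 + 33
47: 67027 = 47·1426 + 5
53: 67027 = 53·1264 + 35
59: 67027 = 59·1136 + 3
61: 67027 = 61·1098 + 49
67: 67027 = 67·1000 + 27
71: 67027 = 71·944 + 3
73: 67027 = 73·918 + 13
79: 67027 = 79·848 + 35
83: 67027 = 83·807 + 46
89: 67027 = 89·753 + 10
97: 67027 = 97·691

97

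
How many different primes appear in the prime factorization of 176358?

176358 = 2 · 88179
88179 = 3 · 29393
29393 = 7 · 4199
4199 = 13 · 323
323 = 17 · 19
176358 = 2 · 3 · 7 · 13 · 17 · 19, which has 6 distinct prime factors.

6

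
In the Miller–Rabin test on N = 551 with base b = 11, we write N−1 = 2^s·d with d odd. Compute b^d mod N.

520

551 − 1 = 550 = 2^1 · 275, so d = 275.
11^1 ≡ 11 (mod 551)
11^2 ≡ 11^2 = 121 ≡ 121 (mod 551)
11^4 ≡ 121^2 = 14641 ≡ 315 (mod 551)
11^8 ≡ 315^2 = 99225 ≡ 45 (mod 551)
11^16 ≡ 45^2 = 2025 ≡ 372 (mod 551)
11^32 ≡ 372^2 = 138384 ≡ 83 (mod 551)
11^64 ≡ 83^2 = 6889 ≡ 277 (mod 551)
11^128 ≡ 277^2 = 76729 ≡ 140 (mod 551)
11^256 ≡ 140^2 = 19600 ≡ 315 (mod 551)
275 = 256 + 16 + 2 + 1 in binary powers of 2.
So 11^275 ≡ 315 · 372 · 121 · 11 ≡ 520 (mod 551).
Squaring chain: 520; never reaches −1, so base 11 is a Miller–Rabin witness that 551 is composite.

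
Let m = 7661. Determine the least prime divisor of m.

7661 is odd.
Digit sum 20, not divisible by 3.
Ends in 1: not divisible by 5.
7: 7661 = 7·1094 + 3
11: 7661 = 11·696 + 5
13: 7661 = 13·589 + 4
17: 7661 = 17·450 + 11
19: 7661 = 19·403 + 4
23: 7661 = 23·333 + 2
29: 7661 = 29·264 + 5
31: 7661 = 31·247 + 4
37: 7661 = 37·207 + 2
41: 7661 = 41·186 + 35
43: 7661 = 43·178 + 7
47: 7661 = 47·163

47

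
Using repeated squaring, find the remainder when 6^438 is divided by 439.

1

6^1 ≡ 6 (mod 439)
6^2 ≡ 6^2 = 36 ≡ 36 (mod 439)
6^4 ≡ 36^2 = 1296 ≡ 418 (mod 439)
6^8 ≡ 418^2 = 174724 ≡ 2 (mod 439)
6^16 ≡ 2^2 = 4 ≡ 4 (mod 439)
6^32 ≡ 4^2 = 16 ≡ 16 (mod 439)
6^64 ≡ 16^2 = 256 ≡ 256 (mod 439)
6^128 ≡ 256^2 = 65536 ≡ 125 (mod 439)
6^256 ≡ 125^2 = 15625 ≡ 260 (mod 439)
438 = 256 + 128 + 32 + 16 + 4 + 2 in binary powers of 2.
So 6^438 ≡ 260 · 125 · 16 · 4 · 418 · 36 ≡ 1 (mod 439).
Since the result is 1, base 6 gives no evidence that 439 is composite.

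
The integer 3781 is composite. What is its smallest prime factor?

3781 is odd.
Digit sum 19, not divisible by 3.
Ends in 1: not divisible by 5.
7: 3781 = 7·540 + 1
11: 3781 = 11·343 + 8
13: 3781 = 13·290 + 11
17: 3781 = 17·222 + 7
19: 3781 = 19·199

19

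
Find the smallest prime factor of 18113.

59

18113 is odd.
Digit sum 14, not divisible by 3.
Ends in 3: not divisible by 5.
7: 18113 = 7·2587 + 4
11: 18113 = 11·1646 + 7
13: 18113 = 13·1393 + 4
17: 18113 = 17·1065 + 8
19: 18113 = 19·953 + 6
23: 18113 = 23·787 + 12
29: 18113 = 29·624 + 17
31: 18113 = 31·584 + 9
37: 18113 = 37·489 + 20
41: 18113 = 41·441 + 32
43: 18113 = 43·421 + 10
47: 18113 = 47·385 + 18
53: 18113 = 53·341 + 40
59: 18113 = 59·307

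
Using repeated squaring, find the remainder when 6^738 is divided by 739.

6^1 ≡ 6 (mod 739)
6^2 ≡ 6^2 = 36 ≡ 36 (mod 739)
6^4 ≡ 36^2 = 1296 ≡ 557 (mod 739)
6^8 ≡ 557^2 = 310249 ≡ 608 (mod 739)
6^16 ≡ 608^2 = 369664 ≡ 164 (mod 739)
6^32 ≡ 164^2 = 26896 ≡ 292 (mod 739)
6^64 ≡ 292^2 = 85264 ≡ 279 (mod 739)
6^128 ≡ 279^2 = 77841 ≡ 246 (mod 739)
6^256 ≡ 246^2 = 60516 ≡ 657 (mod 739)
6^512 ≡ 657^2 = 431649 ≡ 73 (mod 739)
738 = 512 + 128 + 64 + 32 + 2 in binary powers of 2.
So 6^738 ≡ 73 · 246 · 279 · 292 · 36 ≡ 1 (mod 739).
Since the result is 1, base 6 gives no evidence that 739 is composite.

1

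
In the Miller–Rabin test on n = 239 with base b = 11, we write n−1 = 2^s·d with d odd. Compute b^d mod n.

1

239 − 1 = 238 = 2^1 · 119, so d = 119.
11^1 ≡ 11 (mod 239)
11^2 ≡ 11^2 = 121 ≡ 121 (mod 239)
11^4 ≡ 121^2 = 14641 ≡ 62 (mod 239)
11^8 ≡ 62^2 = 3844 ≡ 20 (mod 239)
11^16 ≡ 20^2 = 400 ≡ 161 (mod 239)
11^32 ≡ 161^2 = 25921 ≡ 109 (mod 239)
11^64 ≡ 109^2 = 11881 ≡ 170 (mod 239)
119 = 64 + 32 + 16 + 4 + 2 + 1 in binary powers of 2.
So 11^119 ≡ 170 · 109 · 161 · 62 · 121 · 11 ≡ 1 (mod 239).
Since 11^d ≡ 1 (mod 239), base 11 does not prove 239 composite.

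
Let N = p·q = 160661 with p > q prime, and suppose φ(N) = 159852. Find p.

463

φ(n) = (p−1)(q−1) = n − (p+q) + 1, so p + q = 160661 − 159852 + 1 = 810.
p and q are the roots of t² − 810t + 160661 = 0.
Discriminant: 810² − 4·160661 = 656100 − 642644 = 13456; √13456 = 116.
q = (810 − 116)/2 = 347, p = (810 + 116)/2 = 463.
Check: 347 · 463 = 160661.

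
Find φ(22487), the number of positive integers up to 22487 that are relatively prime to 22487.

22176

Factor: 22487 = 113 · 199.
φ(22487) = (113−1) · (199−1) = 112 · 198 = 22176.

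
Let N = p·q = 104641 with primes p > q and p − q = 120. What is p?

Since p = q + 120, we have 104641 = q(q + 120), so q² + 120q − 104641 = 0.
Discriminant: 120² + 4·104641 = 14400 + 418564 = 432964; √432964 = 658.
q = (−120 + 658)/2 = 269, and p = q + 120 = 389.
Check: 269 · 389 = 104641.

389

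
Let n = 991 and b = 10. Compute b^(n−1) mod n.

1

10^1 ≡ 10 (mod 991)
10^2 ≡ 10^2 = 100 ≡ 100 (mod 991)
10^4 ≡ 100^2 = 10000 ≡ 90 (mod 991)
10^8 ≡ 90^2 = 8100 ≡ 172 (mod 991)
10^16 ≡ 172^2 = 29584 ≡ 845 (mod 991)
10^32 ≡ 845^2 = 714025 ≡ 505 (mod 991)
10^64 ≡ 505^2 = 255025 ≡ 338 (mod 991)
10^128 ≡ 338^2 = 114244 ≡ 279 (mod 991)
10^256 ≡ 279^2 = 77841 ≡ 543 (mod 991)
10^512 ≡ 543^2 = 294849 ≡ 522 (mod 991)
990 = 512 + 256 + 128 + 64 + 16 + 8 + 4 + 2 in binary powers of 2.
So 10^990 ≡ 522 · 543 · 279 · 338 · 845 · 172 · 90 · 100 ≡ 1 (mod 991).
Since the result is 1, base 10 gives no evidence that 991 is composite.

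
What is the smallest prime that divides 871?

871 is odd.
Digit sum 16, not divisible by 3.
Ends in 1: not divisible by 5.
7: 871 = 7·124 + 3
11: 871 = 11·79 + 2
13: 871 = 13·67

13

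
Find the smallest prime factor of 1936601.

1936601 is odd.
Digit sum 26, not divisible by 3.
Ends in 1: not divisible by 5.
7: 1936601 = 7·276657 + 2
11: 1936601 = 11·176054 + 7
13: 1936601 = 13·148969 + 4
17: 1936601 = 17·113917 + 12
19: 1936601 = 19·101926 + 7
23: 1936601 = 23·84200 + 1
29: 1936601 = 29·66779 + 10
31: 1936601 = 31·62471

31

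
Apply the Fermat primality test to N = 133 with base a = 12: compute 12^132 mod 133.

1

12^1 ≡ 12 (mod 133)
12^2 ≡ 12^2 = 144 ≡ 11 (mod 133)
12^4 ≡ 11^2 = 121 ≡ 121 (mod 133)
12^8 ≡ 121^2 = 14641 ≡ 11 (mod 133)
12^16 ≡ 11^2 = 121 ≡ 121 (mod 133)
12^32 ≡ 121^2 = 14641 ≡ 11 (mod 133)
12^64 ≡ 11^2 = 121 ≡ 121 (mod 133)
12^128 ≡ 121^2 = 14641 ≡ 11 (mod 133)
132 = 128 + 4 in binary powers of 2.
So 12^132 ≡ 11 · 121 ≡ 1 (mod 133).
Since the result is 1, base 12 gives no evidence that 133 is composite.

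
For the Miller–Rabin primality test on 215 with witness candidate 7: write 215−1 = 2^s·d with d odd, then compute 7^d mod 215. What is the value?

123

215 − 1 = 214 = 2^1 · 107, so d = 107.
7^1 ≡ 7 (mod 215)
7^2 ≡ 7^2 = 49 ≡ 49 (mod 215)
7^4 ≡ 49^2 = 2401 ≡ 36 (mod 215)
7^8 ≡ 36^2 = 1296 ≡ 6 (mod 215)
7^16 ≡ 6^2 = 36 ≡ 36 (mod 215)
7^32 ≡ 36^2 = 1296 ≡ 6 (mod 215)
7^64 ≡ 6^2 = 36 ≡ 36 (mod 215)
107 = 64 + 32 + 8 + 2 + 1 in binary powers of 2.
So 7^107 ≡ 36 · 6 · 6 · 49 · 7 ≡ 123 (mod 215).
Squaring chain: 123; never reaches −1, so base 7 is a Miller–Rabin witness that 215 is composite.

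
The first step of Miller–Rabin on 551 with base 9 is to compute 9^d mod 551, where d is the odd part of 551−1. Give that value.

551 − 1 = 550 = 2^1 · 275, so d = 275.
9^1 ≡ 9 (mod 551)
9^2 ≡ 9^2 = 81 ≡ 81 (mod 551)
9^4 ≡ 81^2 = 6561 ≡ 500 (mod 551)
9^8 ≡ 500^2 = 250000 ≡ 397 (mod 551)
9^16 ≡ 397^2 = 157609 ≡ 23 (mod 551)
9^32 ≡ 23^2 = 529 ≡ 529 (mod 551)
9^64 ≡ 529^2 = 279841 ≡ 484 (mod 551)
9^128 ≡ 484^2 = 234256 ≡ 81 (mod 551)
9^256 ≡ 81^2 = 6561 ≡ 500 (mod 551)
275 = 256 + 16 + 2 + 1 in binary powers of 2.
So 9^275 ≡ 500 · 23 · 81 · 9 ≡ 35 (mod 551).
Squaring chain: 35; never reaches −1, so base 9 is a Miller–Rabin witness that 551 is composite.

35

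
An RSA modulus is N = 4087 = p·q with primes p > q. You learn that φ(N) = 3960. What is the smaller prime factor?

61

φ(n) = (p−1)(q−1) = n − (p+q) + 1, so p + q = 4087 − 3960 + 1 = 128.
p and q are the roots of t² − 128t + 4087 = 0.
Discriminant: 128² − 4·4087 = 16384 − 16348 = 36; √36 = 6.
q = (128 − 6)/2 = 61, p = (128 + 6)/2 = 67.
Check: 61 · 67 = 4087.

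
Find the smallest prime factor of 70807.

11

70807 is odd.
Digit sum 22, not divisible by 3.
Ends in 7: not divisible by 5.
7: 70807 = 7·10115 + 2
11: 70807 = 11·6437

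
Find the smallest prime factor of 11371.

11371 is odd.
Digit sum 13, not divisible by 3.
Ends in 1: not divisible by 5.
7: 11371 = 7·1624 + 3
11: 11371 = 11·1033 + 8
13: 11371 = 13·874 + 9
17: 11371 = 17·668 + 15
19: 11371 = 19·598 + 9
23: 11371 = 23·494 + 9
29: 11371 = 29·392 + 3
31: 11371 = 31·366 + 25
37: 11371 = 37·307 + 12
41: 11371 = 41·277 + 14
43: 11371 = 43·264 + 19
47: 11371 = 47·241 + 44
53: 11371 = 53·214 + 29
59: 11371 = 59·192 + 43
61: 11371 = 61·186 + 25
67: 11371 = 67·169 + 48
71: 11371 = 71·160 + 11
73: 11371 = 73·155 + 56
79: 11371 = 79·143 + 74
83: 11371 = 83·137

83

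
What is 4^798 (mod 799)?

747

4^1 ≡ 4 (mod 799)
4^2 ≡ 4^2 = 16 ≡ 16 (mod 799)
4^4 ≡ 16^2 = 256 ≡ 256 (mod 799)
4^8 ≡ 256^2 = 65536 ≡ 18 (mod 799)
4^16 ≡ 18^2 = 324 ≡ 324 (mod 799)
4^32 ≡ 324^2 = 104976 ≡ 307 (mod 799)
4^64 ≡ 307^2 = 94249 ≡ 766 (mod 799)
4^128 ≡ 766^2 = 586756 ≡ 290 (mod 799)
4^256 ≡ 290^2 = 84100 ≡ 205 (mod 799)
4^512 ≡ 205^2 = 42025 ≡ 477 (mod 799)
798 = 512 + 256 + 16 + 8 + 4 + 2 in binary powers of 2.
So 4^798 ≡ 477 · 205 · 324 · 18 · 256 · 16 ≡ 747 (mod 799).
Since 747 ≠ 1, base 4 is a Fermat witness: 799 is composite.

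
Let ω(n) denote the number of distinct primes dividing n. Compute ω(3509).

3509 = 11^2 · 29
3509 = 11^2 · 29, which has 2 distinct prime factors.

2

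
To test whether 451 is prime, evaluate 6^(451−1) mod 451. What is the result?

155

6^1 ≡ 6 (mod 451)
6^2 ≡ 6^2 = 36 ≡ 36 (mod 451)
6^4 ≡ 36^2 = 1296 ≡ 394 (mod 451)
6^8 ≡ 394^2 = 155236 ≡ 92 (mod 451)
6^16 ≡ 92^2 = 8464 ≡ 346 (mod 451)
6^32 ≡ 346^2 = 119716 ≡ 201 (mod 451)
6^64 ≡ 201^2 = 40401 ≡ 262 (mod 451)
6^128 ≡ 262^2 = 68644 ≡ 92 (mod 451)
6^256 ≡ 92^2 = 8464 ≡ 346 (mod 451)
450 = 256 + 128 + 64 + 2 in binary powers of 2.
So 6^450 ≡ 346 · 92 · 262 · 36 ≡ 155 (mod 451).
Since 155 ≠ 1, base 6 is a Fermat witness: 451 is composite.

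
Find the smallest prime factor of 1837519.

43

1837519 is odd.
Digit sum 34, not divisible by 3.
Ends in 9: not divisible by 5.
7: 1837519 = 7·262502 + 5
11: 1837519 = 11·167047 + 2
13: 1837519 = 13·141347 + 8
17: 1837519 = 17·108089 + 6
19: 1837519 = 19·96711 + 10
23: 1837519 = 23·79892 + 3
29: 1837519 = 29·63362 + 21
31: 1837519 = 31·59274 + 25
37: 1837519 = 37·49662 + 25
41: 1837519 = 41·44817 + 22
43: 1837519 = 43·42733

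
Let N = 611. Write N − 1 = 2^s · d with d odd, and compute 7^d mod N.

102

611 − 1 = 610 = 2^1 · 305, so d = 305.
7^1 ≡ 7 (mod 611)
7^2 ≡ 7^2 = 49 ≡ 49 (mod 611)
7^4 ≡ 49^2 = 2401 ≡ 568 (mod 611)
7^8 ≡ 568^2 = 322624 ≡ 16 (mod 611)
7^16 ≡ 16^2 = 256 ≡ 256 (mod 611)
7^32 ≡ 256^2 = 65536 ≡ 159 (mod 611)
7^64 ≡ 159^2 = 25281 ≡ 230 (mod 611)
7^128 ≡ 230^2 = 52900 ≡ 354 (mod 611)
7^256 ≡ 354^2 = 125316 ≡ 61 (mod 611)
305 = 256 + 32 + 16 + 1 in binary powers of 2.
So 7^305 ≡ 61 · 159 · 256 · 7 ≡ 102 (mod 611).
Squaring chain: 102; never reaches −1, so base 7 is a Miller–Rabin witness that 611 is composite.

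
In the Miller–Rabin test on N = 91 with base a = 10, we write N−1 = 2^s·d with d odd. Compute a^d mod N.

91 − 1 = 90 = 2^1 · 45, so d = 45.
10^1 ≡ 10 (mod 91)
10^2 ≡ 10^2 = 100 ≡ 9 (mod 91)
10^4 ≡ 9^2 = 81 ≡ 81 (mod 91)
10^8 ≡ 81^2 = 6561 ≡ 9 (mod 91)
10^16 ≡ 9^2 = 81 ≡ 81 (mod 91)
10^32 ≡ 81^2 = 6561 ≡ 9 (mod 91)
45 = 32 + 8 + 4 + 1 in binary powers of 2.
So 10^45 ≡ 9 · 9 · 81 · 10 ≡ 90 (mod 91).
Since 10^d ≡ 90 (mod 91), base 10 does not prove 91 composite.

90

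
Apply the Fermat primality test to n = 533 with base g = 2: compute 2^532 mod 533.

406

2^1 ≡ 2 (mod 533)
2^2 ≡ 2^2 = 4 ≡ 4 (mod 533)
2^4 ≡ 4^2 = 16 ≡ 16 (mod 533)
2^8 ≡ 16^2 = 256 ≡ 256 (mod 533)
2^16 ≡ 256^2 = 65536 ≡ 510 (mod 533)
2^32 ≡ 510^2 = 260100 ≡ 529 (mod 533)
2^64 ≡ 529^2 = 279841 ≡ 16 (mod 533)
2^128 ≡ 16^2 = 256 ≡ 256 (mod 533)
2^256 ≡ 256^2 = 65536 ≡ 510 (mod 533)
2^512 ≡ 510^2 = 260100 ≡ 529 (mod 533)
532 = 512 + 16 + 4 in binary powers of 2.
So 2^532 ≡ 529 · 510 · 16 ≡ 406 (mod 533).
Since 406 ≠ 1, base 2 is a Fermat witness: 533 is composite.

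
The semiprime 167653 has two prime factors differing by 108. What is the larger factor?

Since p = q + 108, we have 167653 = q(q + 108), so q² + 108q − 167653 = 0.
Discriminant: 108² + 4·167653 = 11664 + 670612 = 682276; √682276 = 826.
q = (−108 + 826)/2 = 359, and p = q + 108 = 467.
Check: 359 · 467 = 167653.

467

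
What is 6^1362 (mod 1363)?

397

6^1 ≡ 6 (mod 1363)
6^2 ≡ 6^2 = 36 ≡ 36 (mod 1363)
6^4 ≡ 36^2 = 1296 ≡ 1296 (mod 1363)
6^8 ≡ 1296^2 = 1679616 ≡ 400 (mod 1363)
6^16 ≡ 400^2 = 160000 ≡ 529 (mod 1363)
6^32 ≡ 529^2 = 279841 ≡ 426 (mod 1363)
6^64 ≡ 426^2 = 181476 ≡ 197 (mod 1363)
6^128 ≡ 197^2 = 38809 ≡ 645 (mod 1363)
6^256 ≡ 645^2 = 416025 ≡ 310 (mod 1363)
6^512 ≡ 310^2 = 96100 ≡ 690 (mod 1363)
6^1024 ≡ 690^2 = 476100 ≡ 413 (mod 1363)
1362 = 1024 + 256 + 64 + 16 + 2 in binary powers of 2.
So 6^1362 ≡ 413 · 310 · 197 · 529 · 36 ≡ 397 (mod 1363).
Since 397 ≠ 1, base 6 is a Fermat witness: 1363 is composite.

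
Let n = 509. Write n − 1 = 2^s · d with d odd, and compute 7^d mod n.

509 − 1 = 508 = 2^2 · 127, so d = 127.
7^1 ≡ 7 (mod 509)
7^2 ≡ 7^2 = 49 ≡ 49 (mod 509)
7^4 ≡ 49^2 = 2401 ≡ 365 (mod 509)
7^8 ≡ 365^2 = 133225 ≡ 376 (mod 509)
7^16 ≡ 376^2 = 141376 ≡ 383 (mod 509)
7^32 ≡ 383^2 = 146689 ≡ 97 (mod 509)
7^64 ≡ 97^2 = 9409 ≡ 247 (mod 509)
127 = 64 + 32 + 16 + 8 + 4 + 2 + 1 in binary powers of 2.
So 7^127 ≡ 247 · 97 · 383 · 376 · 365 · 49 · 7 ≡ 208 (mod 509).
Squaring chain: 208 → 508; reaches −1, so base 7 does not prove 509 composite.

208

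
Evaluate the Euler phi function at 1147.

Factor: 1147 = 31 · 37.
φ(1147) = (31−1) · (37−1) = 30 · 36 = 1080.

1080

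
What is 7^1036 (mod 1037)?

7^1 ≡ 7 (mod 1037)
7^2 ≡ 7^2 = 49 ≡ 49 (mod 1037)
7^4 ≡ 49^2 = 2401 ≡ 327 (mod 1037)
7^8 ≡ 327^2 = 106929 ≡ 118 (mod 1037)
7^16 ≡ 118^2 = 13924 ≡ 443 (mod 1037)
7^32 ≡ 443^2 = 196249 ≡ 256 (mod 1037)
7^64 ≡ 256^2 = 65536 ≡ 205 (mod 1037)
7^128 ≡ 205^2 = 42025 ≡ 545 (mod 1037)
7^256 ≡ 545^2 = 297025 ≡ 443 (mod 1037)
7^512 ≡ 443^2 = 196249 ≡ 256 (mod 1037)
7^1024 ≡ 256^2 = 65536 ≡ 205 (mod 1037)
1036 = 1024 + 8 + 4 in binary powers of 2.
So 7^1036 ≡ 205 · 118 · 327 ≡ 931 (mod 1037).
Since 931 ≠ 1, base 7 is a Fermat witness: 1037 is composite.

931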